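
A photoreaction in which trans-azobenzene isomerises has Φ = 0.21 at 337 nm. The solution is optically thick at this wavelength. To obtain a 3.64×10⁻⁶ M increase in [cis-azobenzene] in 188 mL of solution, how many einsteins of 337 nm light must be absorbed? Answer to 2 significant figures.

Product: (3.64×10⁻⁶ M)(0.188 L) = 6.843×10⁻⁷ mol.
Photons that must be absorbed: 6.843×10⁻⁷ / 0.21 = 3.259×10⁻⁶ mol.

3.3×10⁻⁶ einstein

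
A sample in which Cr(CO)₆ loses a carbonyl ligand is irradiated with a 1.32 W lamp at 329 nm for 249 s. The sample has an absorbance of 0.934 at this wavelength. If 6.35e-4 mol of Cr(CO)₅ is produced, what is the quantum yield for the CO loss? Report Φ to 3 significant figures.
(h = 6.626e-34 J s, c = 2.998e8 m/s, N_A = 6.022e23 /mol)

Photon energy at 329 nm: hc/λ = (6.626e-34)(2.998e8)/(329e-9) = 6.038e-19 J.
Energy delivered: (1.32 W)(249 s) = 328.7 J.
Photons incident: 328.7 / 6.038e-19 = 5.444e20, i.e. 5.444e20/6.022e23 = 9.040e-4 mol.
Fraction absorbed: 1 − 10^(−0.934) = 0.8836.
Photons absorbed: 0.8836 × 9.040e-4 = 7.988e-4 mol.
Φ = 6.35e-4 mol / 7.988e-4 mol photons = 0.795.

Φ = 0.795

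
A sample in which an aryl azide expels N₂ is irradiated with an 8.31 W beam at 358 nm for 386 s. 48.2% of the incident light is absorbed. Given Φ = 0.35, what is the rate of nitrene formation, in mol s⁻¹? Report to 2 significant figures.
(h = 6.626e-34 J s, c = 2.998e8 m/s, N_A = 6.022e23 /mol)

4.2e-6 mol s⁻¹

Photon energy at 358 nm: hc/λ = (6.626e-34)(2.998e8)/(358e-9) = 5.549e-19 J.
Energy delivered: (8.31 W)(386 s) = 3208 J.
Photons incident: 3208 / 5.549e-19 = 5.781e21, i.e. 5.781e21/6.022e23 = 0.009600 mol.
Photons absorbed: 0.482 × 0.009600 = 0.004627 mol.
Product formed: 0.35 × 0.004627 = 0.001619 mol.
Rate: 0.001619 / 386 s = 4.2e-6 mol s⁻¹.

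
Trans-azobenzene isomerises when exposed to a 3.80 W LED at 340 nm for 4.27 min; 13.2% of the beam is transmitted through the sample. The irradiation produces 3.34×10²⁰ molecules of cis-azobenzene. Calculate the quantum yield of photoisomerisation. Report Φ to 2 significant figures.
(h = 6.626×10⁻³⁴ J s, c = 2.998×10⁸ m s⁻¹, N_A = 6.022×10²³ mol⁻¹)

Φ = 0.23

Product: 3.34×10²⁰ / 6.022×10²³ = 5.546×10⁻⁴ mol.
Photon energy at 340 nm: hc/λ = (6.626×10⁻³⁴)(2.998×10⁸)/(340×10⁻⁹) = 5.843×10⁻¹⁹ J.
Energy delivered: (3.80 W)(256.2 s) = 973.6 J.
Photons incident: 973.6 / 5.843×10⁻¹⁹ = 1.666×10²¹, i.e. 1.666×10²¹/6.022×10²³ = 0.002767 mol.
Fraction absorbed: 1 − 13.2/100 = 0.8680.
Photons absorbed: 0.8680 × 0.002767 = 0.002402 mol.
Φ = 5.546×10⁻⁴ mol / 0.002402 mol photons = 0.23.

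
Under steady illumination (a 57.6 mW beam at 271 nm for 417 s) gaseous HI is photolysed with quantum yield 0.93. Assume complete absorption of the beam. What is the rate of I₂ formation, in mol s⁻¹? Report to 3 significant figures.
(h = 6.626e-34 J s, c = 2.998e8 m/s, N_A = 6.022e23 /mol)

1.21e-7 mol s⁻¹

Photon energy at 271 nm: hc/λ = (6.626e-34)(2.998e8)/(271e-9) = 7.330e-19 J.
Energy delivered: (57.6 mW)(417 s) = 24.02 J.
Photons incident: 24.02 / 7.330e-19 = 3.277e19, i.e. 3.277e19/6.022e23 = 5.442e-5 mol.
Product formed: 0.93 × 5.442e-5 = 5.061e-5 mol.
Rate: 5.061e-5 / 417 s = 1.21e-7 mol s⁻¹.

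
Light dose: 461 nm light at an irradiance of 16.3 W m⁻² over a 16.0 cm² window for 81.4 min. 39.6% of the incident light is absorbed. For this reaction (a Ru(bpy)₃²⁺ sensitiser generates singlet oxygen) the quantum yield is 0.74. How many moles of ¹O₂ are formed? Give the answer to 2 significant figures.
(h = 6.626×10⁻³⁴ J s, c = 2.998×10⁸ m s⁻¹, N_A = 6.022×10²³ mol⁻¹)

Photon energy at 461 nm: hc/λ = (6.626×10⁻³⁴)(2.998×10⁸)/(461×10⁻⁹) = 4.309×10⁻¹⁹ J.
Energy delivered: (16.3 W m⁻²)(16.0×10⁻⁴ m²)(4884 s) = 127.4 J.
Photons incident: 127.4 / 4.309×10⁻¹⁹ = 2.957×10²⁰, i.e. 2.957×10²⁰/6.022×10²³ = 4.910×10⁻⁴ mol.
Photons absorbed: 0.396 × 4.910×10⁻⁴ = 1.944×10⁻⁴ mol.
Product: Φ × n_abs = 0.74 × 1.944×10⁻⁴ = 1.439×10⁻⁴ mol.

1.4×10⁻⁴ mol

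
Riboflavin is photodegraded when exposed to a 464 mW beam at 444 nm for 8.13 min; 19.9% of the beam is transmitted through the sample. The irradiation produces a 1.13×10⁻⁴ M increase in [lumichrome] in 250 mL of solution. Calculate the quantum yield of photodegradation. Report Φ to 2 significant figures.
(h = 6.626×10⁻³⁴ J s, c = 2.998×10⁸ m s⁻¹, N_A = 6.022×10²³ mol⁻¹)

Φ = 0.042

Product: (1.13×10⁻⁴ M)(0.25 L) = 2.825×10⁻⁵ mol.
Photon energy at 444 nm: hc/λ = (6.626×10⁻³⁴)(2.998×10⁸)/(444×10⁻⁹) = 4.474×10⁻¹⁹ J.
Energy delivered: (464 mW)(487.8 s) = 226.3 J.
Photons incident: 226.3 / 4.474×10⁻¹⁹ = 5.058×10²⁰, i.e. 5.058×10²⁰/6.022×10²³ = 8.399×10⁻⁴ mol.
Fraction absorbed: 1 − 19.9/100 = 0.8010.
Photons absorbed: 0.8010 × 8.399×10⁻⁴ = 6.728×10⁻⁴ mol.
Φ = 2.825×10⁻⁵ mol / 6.728×10⁻⁴ mol photons = 0.042.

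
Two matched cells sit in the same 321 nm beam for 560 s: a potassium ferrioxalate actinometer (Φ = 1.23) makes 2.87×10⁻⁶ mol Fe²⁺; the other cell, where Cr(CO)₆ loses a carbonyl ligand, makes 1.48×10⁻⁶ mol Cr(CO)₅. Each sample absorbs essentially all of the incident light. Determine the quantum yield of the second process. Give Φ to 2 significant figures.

Φ = 0.63

Photons absorbed by the actinometer: 2.87×10⁻⁶ / 1.23 = 2.333×10⁻⁶ mol.
Φ(unknown) = 1.48×10⁻⁶ / 2.333×10⁻⁶ = 0.63.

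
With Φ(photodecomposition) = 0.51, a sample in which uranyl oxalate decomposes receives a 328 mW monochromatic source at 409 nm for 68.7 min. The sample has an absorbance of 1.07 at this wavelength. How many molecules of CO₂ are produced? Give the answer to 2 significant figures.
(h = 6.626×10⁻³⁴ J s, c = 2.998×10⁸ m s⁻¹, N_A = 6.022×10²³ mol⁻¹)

Photon energy at 409 nm: hc/λ = (6.626×10⁻³⁴)(2.998×10⁸)/(409×10⁻⁹) = 4.857×10⁻¹⁹ J.
Energy delivered: (328 mW)(4122 s) = 1352 J.
Photons incident: 1352 / 4.857×10⁻¹⁹ = 2.784×10²¹, i.e. 2.784×10²¹/6.022×10²³ = 0.004623 mol.
Fraction absorbed: 1 − 10^(−1.07) = 0.9149.
Photons absorbed: 0.9149 × 0.004623 = 0.004230 mol.
Product: Φ × n_abs = 0.51 × 0.004230 = 0.002157 mol.
As a count: 0.002157 × 6.022×10²³ = 1.3×10²¹.

1.3×10²¹ molecules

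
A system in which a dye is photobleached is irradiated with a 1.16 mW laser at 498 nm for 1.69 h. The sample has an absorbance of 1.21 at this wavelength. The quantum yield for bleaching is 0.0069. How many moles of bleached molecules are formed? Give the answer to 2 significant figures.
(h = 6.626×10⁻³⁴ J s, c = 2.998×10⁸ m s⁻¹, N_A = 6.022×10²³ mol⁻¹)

1.9×10⁻⁷ mol

Photon energy at 498 nm: hc/λ = (6.626×10⁻³⁴)(2.998×10⁸)/(498×10⁻⁹) = 3.989×10⁻¹⁹ J.
Energy delivered: (1.16 mW)(6084 s) = 7.057 J.
Photons incident: 7.057 / 3.989×10⁻¹⁹ = 1.769×10¹⁹, i.e. 1.769×10¹⁹/6.022×10²³ = 2.938×10⁻⁵ mol.
Fraction absorbed: 1 − 10^(−1.21) = 0.9383.
Photons absorbed: 0.9383 × 2.938×10⁻⁵ = 2.757×10⁻⁵ mol.
Product: Φ × n_abs = 0.0069 × 2.757×10⁻⁵ = 1.902×10⁻⁷ mol.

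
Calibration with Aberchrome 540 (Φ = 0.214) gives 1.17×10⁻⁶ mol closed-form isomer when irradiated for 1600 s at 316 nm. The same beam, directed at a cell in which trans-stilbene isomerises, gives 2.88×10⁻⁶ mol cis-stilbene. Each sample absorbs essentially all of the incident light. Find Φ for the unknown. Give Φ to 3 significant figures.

Φ = 0.527

Photons absorbed by the actinometer: 1.17×10⁻⁶ / 0.214 = 5.467×10⁻⁶ mol.
Φ(unknown) = 2.88×10⁻⁶ / 5.467×10⁻⁶ = 0.527.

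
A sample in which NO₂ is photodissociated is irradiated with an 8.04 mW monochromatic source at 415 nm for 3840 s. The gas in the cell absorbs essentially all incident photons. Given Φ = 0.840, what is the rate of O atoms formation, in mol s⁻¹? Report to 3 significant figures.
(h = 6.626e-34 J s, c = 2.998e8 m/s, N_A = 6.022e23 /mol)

Photon energy at 415 nm: hc/λ = (6.626e-34)(2.998e8)/(415e-9) = 4.787e-19 J.
Energy delivered: (8.04 mW)(3840 s) = 30.87 J.
Photons incident: 30.87 / 4.787e-19 = 6.449e19, i.e. 6.449e19/6.022e23 = 1.071e-4 mol.
Product formed: 0.840 × 1.071e-4 = 8.996e-5 mol.
Rate: 8.996e-5 / 3840 s = 2.34e-8 mol s⁻¹.

2.34e-8 mol s⁻¹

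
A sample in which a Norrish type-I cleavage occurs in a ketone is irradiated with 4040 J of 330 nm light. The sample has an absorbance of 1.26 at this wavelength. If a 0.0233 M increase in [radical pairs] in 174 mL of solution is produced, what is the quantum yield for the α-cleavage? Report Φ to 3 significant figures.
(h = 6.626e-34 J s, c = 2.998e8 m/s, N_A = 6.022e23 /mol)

Product: (0.0233 M)(0.174 L) = 0.004054 mol.
Photon energy at 330 nm: hc/λ = (6.626e-34)(2.998e8)/(330e-9) = 6.020e-19 J.
Photons incident: 4040 / 6.020e-19 = 6.711e21, i.e. 6.711e21/6.022e23 = 0.01114 mol.
Fraction absorbed: 1 − 10^(−1.26) = 0.9450.
Photons absorbed: 0.9450 × 0.01114 = 0.01053 mol.
Φ = 0.004054 mol / 0.01053 mol photons = 0.385.

Φ = 0.385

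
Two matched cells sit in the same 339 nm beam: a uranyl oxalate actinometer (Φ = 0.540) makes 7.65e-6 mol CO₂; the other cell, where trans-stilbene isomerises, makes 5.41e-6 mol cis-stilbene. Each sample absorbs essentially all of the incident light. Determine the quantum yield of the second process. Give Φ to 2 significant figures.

Photons absorbed by the actinometer: 7.65e-6 / 0.540 = 1.417e-5 mol.
Φ(unknown) = 5.41e-6 / 1.417e-5 = 0.38.

Φ = 0.38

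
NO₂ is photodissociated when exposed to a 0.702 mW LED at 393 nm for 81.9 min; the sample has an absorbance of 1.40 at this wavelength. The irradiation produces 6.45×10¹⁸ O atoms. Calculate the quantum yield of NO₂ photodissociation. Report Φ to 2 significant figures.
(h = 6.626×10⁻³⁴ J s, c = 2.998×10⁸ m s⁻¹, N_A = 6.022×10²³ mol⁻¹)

Product: 6.45×10¹⁸ / 6.022×10²³ = 1.071×10⁻⁵ mol.
Photon energy at 393 nm: hc/λ = (6.626×10⁻³⁴)(2.998×10⁸)/(393×10⁻⁹) = 5.055×10⁻¹⁹ J.
Energy delivered: (0.702 mW)(4914 s) = 3.450 J.
Photons incident: 3.450 / 5.055×10⁻¹⁹ = 6.825×10¹⁸, i.e. 6.825×10¹⁸/6.022×10²³ = 1.133×10⁻⁵ mol.
Fraction absorbed: 1 − 10^(−1.40) = 0.9602.
Photons absorbed: 0.9602 × 1.133×10⁻⁵ = 1.088×10⁻⁵ mol.
Φ = 1.071×10⁻⁵ mol / 1.088×10⁻⁵ mol photons = 0.98.

Φ = 0.98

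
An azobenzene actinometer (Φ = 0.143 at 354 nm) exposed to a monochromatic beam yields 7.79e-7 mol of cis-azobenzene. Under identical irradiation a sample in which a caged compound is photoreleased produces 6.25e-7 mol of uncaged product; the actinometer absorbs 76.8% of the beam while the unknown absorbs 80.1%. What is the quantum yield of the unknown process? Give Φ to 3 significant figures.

Φ = 0.110

Photons absorbed by the actinometer: 7.79e-7 / 0.143 = 5.448e-6 mol.
Incident flux: 5.448e-6 / 0.768 = 7.094e-6 einstein.
Absorbed by unknown: 0.801 × 7.094e-6 = 5.682e-6 mol.
Φ(unknown) = 6.25e-7 / 5.682e-6 = 0.110.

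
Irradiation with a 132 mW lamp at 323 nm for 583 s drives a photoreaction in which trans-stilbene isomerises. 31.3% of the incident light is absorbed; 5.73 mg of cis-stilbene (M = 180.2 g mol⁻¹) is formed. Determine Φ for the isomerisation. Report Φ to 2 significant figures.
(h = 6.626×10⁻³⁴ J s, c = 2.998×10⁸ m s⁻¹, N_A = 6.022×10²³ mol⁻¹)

Φ = 0.49

Product: 5.73 mg / 180.2 g mol⁻¹ = 3.180×10⁻⁵ mol.
Photon energy at 323 nm: hc/λ = (6.626×10⁻³⁴)(2.998×10⁸)/(323×10⁻⁹) = 6.150×10⁻¹⁹ J.
Energy delivered: (132 mW)(583 s) = 76.96 J.
Photons incident: 76.96 / 6.150×10⁻¹⁹ = 1.251×10²⁰, i.e. 1.251×10²⁰/6.022×10²³ = 2.077×10⁻⁴ mol.
Photons absorbed: 0.313 × 2.077×10⁻⁴ = 6.501×10⁻⁵ mol.
Φ = 3.180×10⁻⁵ mol / 6.501×10⁻⁵ mol photons = 0.49.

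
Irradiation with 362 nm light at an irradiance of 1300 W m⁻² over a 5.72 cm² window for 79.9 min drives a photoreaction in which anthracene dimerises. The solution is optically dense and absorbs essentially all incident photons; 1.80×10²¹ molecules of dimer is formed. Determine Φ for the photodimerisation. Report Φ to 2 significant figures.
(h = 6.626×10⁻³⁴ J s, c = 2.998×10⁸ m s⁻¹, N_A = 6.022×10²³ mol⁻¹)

Φ = 0.28

Product: 1.80×10²¹ / 6.022×10²³ = 0.002989 mol.
Photon energy at 362 nm: hc/λ = (6.626×10⁻³⁴)(2.998×10⁸)/(362×10⁻⁹) = 5.487×10⁻¹⁹ J.
Energy delivered: (1300 W m⁻²)(5.72×10⁻⁴ m²)(4794 s) = 3565 J.
Photons incident: 3565 / 5.487×10⁻¹⁹ = 6.497×10²¹, i.e. 6.497×10²¹/6.022×10²³ = 0.01079 mol.
Φ = 0.002989 mol / 0.01079 mol photons = 0.28.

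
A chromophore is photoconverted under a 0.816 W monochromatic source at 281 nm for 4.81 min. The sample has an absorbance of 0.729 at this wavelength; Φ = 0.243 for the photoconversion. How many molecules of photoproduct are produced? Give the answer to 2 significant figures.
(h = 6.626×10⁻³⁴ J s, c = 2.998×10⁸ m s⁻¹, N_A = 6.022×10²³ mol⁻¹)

6.6×10¹⁹ molecules

Photon energy at 281 nm: hc/λ = (6.626×10⁻³⁴)(2.998×10⁸)/(281×10⁻⁹) = 7.069×10⁻¹⁹ J.
Energy delivered: (0.816 W)(288.6 s) = 235.5 J.
Photons incident: 235.5 / 7.069×10⁻¹⁹ = 3.331×10²⁰, i.e. 3.331×10²⁰/6.022×10²³ = 5.531×10⁻⁴ mol.
Fraction absorbed: 1 − 10^(−0.729) = 0.8134.
Photons absorbed: 0.8134 × 5.531×10⁻⁴ = 4.499×10⁻⁴ mol.
Product: Φ × n_abs = 0.243 × 4.499×10⁻⁴ = 1.093×10⁻⁴ mol.
As a count: 1.093×10⁻⁴ × 6.022×10²³ = 6.6×10¹⁹.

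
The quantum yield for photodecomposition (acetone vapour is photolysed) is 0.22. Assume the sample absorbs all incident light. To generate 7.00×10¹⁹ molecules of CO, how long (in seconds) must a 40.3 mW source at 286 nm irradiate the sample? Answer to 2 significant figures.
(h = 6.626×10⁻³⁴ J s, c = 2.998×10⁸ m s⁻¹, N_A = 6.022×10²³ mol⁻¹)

t ≈ 5500 s

Product: 7.00×10¹⁹ / 6.022×10²³ = 1.162×10⁻⁴ mol.
Photons that must be absorbed: 1.162×10⁻⁴ / 0.22 = 5.282×10⁻⁴ mol.
Photon energy: hc/λ = 6.946×10⁻¹⁹ J; per mole, 4.183×10⁵ J mol⁻¹.
Energy required: 5.282×10⁻⁴ × 4.183×10⁵ = 220.9 J.
Time: 220.9 J / 0.0403 W = 5500 s.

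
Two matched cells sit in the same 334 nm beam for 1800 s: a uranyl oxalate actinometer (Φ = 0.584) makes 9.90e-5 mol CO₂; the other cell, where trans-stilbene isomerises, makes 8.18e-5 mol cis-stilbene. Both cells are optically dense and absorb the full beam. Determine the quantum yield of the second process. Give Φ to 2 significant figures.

Photons absorbed by the actinometer: 9.90e-5 / 0.584 = 1.695e-4 mol.
Φ(unknown) = 8.18e-5 / 1.695e-4 = 0.48.

Φ = 0.48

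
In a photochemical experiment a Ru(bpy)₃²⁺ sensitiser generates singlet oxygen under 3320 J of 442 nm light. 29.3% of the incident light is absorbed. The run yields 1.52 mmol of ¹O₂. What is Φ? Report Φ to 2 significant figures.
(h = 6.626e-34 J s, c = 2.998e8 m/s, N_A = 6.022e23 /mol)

Product: 1.52 mmol = 0.00152 mol.
Photon energy at 442 nm: hc/λ = (6.626e-34)(2.998e8)/(442e-9) = 4.494e-19 J.
Photons incident: 3320 / 4.494e-19 = 7.388e21, i.e. 7.388e21/6.022e23 = 0.01227 mol.
Photons absorbed: 0.293 × 0.01227 = 0.003595 mol.
Φ = 0.00152 mol / 0.003595 mol photons = 0.42.

Φ = 0.42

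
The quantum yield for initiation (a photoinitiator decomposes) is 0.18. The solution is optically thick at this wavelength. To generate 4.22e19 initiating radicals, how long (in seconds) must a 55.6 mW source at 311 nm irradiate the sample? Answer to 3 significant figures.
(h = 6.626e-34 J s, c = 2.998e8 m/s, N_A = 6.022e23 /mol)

Product: 4.22e19 / 6.022e23 = 7.008e-5 mol.
Photons that must be absorbed: 7.008e-5 / 0.18 = 3.893e-4 mol.
Photon energy: hc/λ = 6.387e-19 J; per mole, 3.846e5 J mol⁻¹.
Energy required: 3.893e-4 × 3.846e5 = 149.7 J.
Time: 149.7 J / 0.0556 W = 2690 s.

t ≈ 2690 s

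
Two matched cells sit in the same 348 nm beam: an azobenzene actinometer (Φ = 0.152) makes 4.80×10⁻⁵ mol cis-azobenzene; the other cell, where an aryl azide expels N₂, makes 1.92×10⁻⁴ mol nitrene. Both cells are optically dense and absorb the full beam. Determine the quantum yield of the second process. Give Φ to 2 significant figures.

Photons absorbed by the actinometer: 4.80×10⁻⁵ / 0.152 = 3.158×10⁻⁴ mol.
Φ(unknown) = 1.92×10⁻⁴ / 3.158×10⁻⁴ = 0.61.

Φ = 0.61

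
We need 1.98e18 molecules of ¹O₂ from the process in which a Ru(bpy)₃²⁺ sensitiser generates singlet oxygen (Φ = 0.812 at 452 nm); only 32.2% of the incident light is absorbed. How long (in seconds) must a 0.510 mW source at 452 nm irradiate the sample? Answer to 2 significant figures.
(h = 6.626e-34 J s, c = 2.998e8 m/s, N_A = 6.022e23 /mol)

t ≈ 6500 s

Product: 1.98e18 / 6.022e23 = 3.288e-6 mol.
Photons that must be absorbed: 3.288e-6 / 0.812 = 4.049e-6 mol.
Incident photons needed: 4.049e-6 / 0.322 = 1.257e-5 mol.
Photon energy: hc/λ = 4.395e-19 J; per mole, 2.647e5 J mol⁻¹.
Energy required: 1.257e-5 × 2.647e5 = 3.327 J.
Time: 3.327 J / 0.00051 W = 6500 s.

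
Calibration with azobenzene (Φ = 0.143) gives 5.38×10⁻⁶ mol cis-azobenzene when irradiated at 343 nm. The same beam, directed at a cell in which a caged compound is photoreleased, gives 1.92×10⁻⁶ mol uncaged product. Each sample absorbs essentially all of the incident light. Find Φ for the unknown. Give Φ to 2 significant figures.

Photons absorbed by the actinometer: 5.38×10⁻⁶ / 0.143 = 3.762×10⁻⁵ mol.
Φ(unknown) = 1.92×10⁻⁶ / 3.762×10⁻⁵ = 0.051.

Φ = 0.051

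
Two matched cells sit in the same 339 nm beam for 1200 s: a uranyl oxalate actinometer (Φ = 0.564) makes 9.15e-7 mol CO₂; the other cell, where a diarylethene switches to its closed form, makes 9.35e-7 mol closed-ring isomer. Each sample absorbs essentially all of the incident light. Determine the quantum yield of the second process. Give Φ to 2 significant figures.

Photons absorbed by the actinometer: 9.15e-7 / 0.564 = 1.622e-6 mol.
Φ(unknown) = 9.35e-7 / 1.622e-6 = 0.58.

Φ = 0.58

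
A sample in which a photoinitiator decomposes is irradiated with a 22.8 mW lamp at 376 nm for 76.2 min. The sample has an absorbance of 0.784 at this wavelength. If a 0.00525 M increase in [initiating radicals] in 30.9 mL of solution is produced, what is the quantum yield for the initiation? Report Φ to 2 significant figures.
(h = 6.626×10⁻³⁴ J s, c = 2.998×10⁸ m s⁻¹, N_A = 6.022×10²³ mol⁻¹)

Product: (0.00525 M)(0.0309 L) = 1.622×10⁻⁴ mol.
Photon energy at 376 nm: hc/λ = (6.626×10⁻³⁴)(2.998×10⁸)/(376×10⁻⁹) = 5.283×10⁻¹⁹ J.
Energy delivered: (22.8 mW)(4572 s) = 104.2 J.
Photons incident: 104.2 / 5.283×10⁻¹⁹ = 1.972×10²⁰, i.e. 1.972×10²⁰/6.022×10²³ = 3.275×10⁻⁴ mol.
Fraction absorbed: 1 − 10^(−0.784) = 0.8356.
Photons absorbed: 0.8356 × 3.275×10⁻⁴ = 2.737×10⁻⁴ mol.
Φ = 1.622×10⁻⁴ mol / 2.737×10⁻⁴ mol photons = 0.59.

Φ = 0.59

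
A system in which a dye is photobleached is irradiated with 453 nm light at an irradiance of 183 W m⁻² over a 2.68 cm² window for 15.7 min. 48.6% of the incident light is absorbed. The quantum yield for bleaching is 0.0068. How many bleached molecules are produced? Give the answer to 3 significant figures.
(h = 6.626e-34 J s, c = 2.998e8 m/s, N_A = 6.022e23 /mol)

3.48e17 bleached molecules

Photon energy at 453 nm: hc/λ = (6.626e-34)(2.998e8)/(453e-9) = 4.385e-19 J.
Energy delivered: (183 W m⁻²)(2.68e-4 m²)(942 s) = 46.20 J.
Photons incident: 46.20 / 4.385e-19 = 1.054e20, i.e. 1.054e20/6.022e23 = 1.750e-4 mol.
Photons absorbed: 0.486 × 1.750e-4 = 8.505e-5 mol.
Product: Φ × n_abs = 0.0068 × 8.505e-5 = 5.783e-7 mol.
As a count: 5.783e-7 × 6.022e23 = 3.48e17.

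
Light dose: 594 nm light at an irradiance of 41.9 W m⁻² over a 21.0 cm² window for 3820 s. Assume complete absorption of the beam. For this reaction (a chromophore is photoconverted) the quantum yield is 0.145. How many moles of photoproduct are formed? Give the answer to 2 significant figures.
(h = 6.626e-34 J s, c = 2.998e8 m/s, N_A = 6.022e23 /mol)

2.4e-4 mol

Photon energy at 594 nm: hc/λ = (6.626e-34)(2.998e8)/(594e-9) = 3.344e-19 J.
Energy delivered: (41.9 W m⁻²)(21.0e-4 m²)(3820 s) = 336.1 J.
Photons incident: 336.1 / 3.344e-19 = 1.005e21, i.e. 1.005e21/6.022e23 = 0.001669 mol.
Product: Φ × n_abs = 0.145 × 0.001669 = 2.420e-4 mol.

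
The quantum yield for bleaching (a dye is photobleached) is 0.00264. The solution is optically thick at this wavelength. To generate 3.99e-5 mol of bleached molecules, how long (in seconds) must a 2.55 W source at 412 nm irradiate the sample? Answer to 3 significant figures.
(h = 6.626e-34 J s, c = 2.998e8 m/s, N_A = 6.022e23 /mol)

Photons that must be absorbed: 3.99e-5 / 0.00264 = 0.01511 mol.
Photon energy: hc/λ = 4.822e-19 J; per mole, 2.904e5 J mol⁻¹.
Energy required: 0.01511 × 2.904e5 = 4388 J.
Time: 4388 J / 2.55 W = 1720 s.

t ≈ 1720 s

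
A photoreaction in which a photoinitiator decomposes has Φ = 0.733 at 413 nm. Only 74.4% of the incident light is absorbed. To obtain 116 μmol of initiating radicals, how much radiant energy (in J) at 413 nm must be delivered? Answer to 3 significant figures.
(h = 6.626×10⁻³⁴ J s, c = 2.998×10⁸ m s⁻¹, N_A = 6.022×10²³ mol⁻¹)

Product: 116 μmol = 1.16×10⁻⁴ mol.
Photons that must be absorbed: 1.16×10⁻⁴ / 0.733 = 1.583×10⁻⁴ mol.
Incident photons needed: 1.583×10⁻⁴ / 0.744 = 2.128×10⁻⁴ mol.
Photon energy: hc/λ = 4.810×10⁻¹⁹ J; per mole, 2.897×10⁵ J mol⁻¹.
Energy required: 2.128×10⁻⁴ × 2.897×10⁵ = 61.6 J.

61.6 J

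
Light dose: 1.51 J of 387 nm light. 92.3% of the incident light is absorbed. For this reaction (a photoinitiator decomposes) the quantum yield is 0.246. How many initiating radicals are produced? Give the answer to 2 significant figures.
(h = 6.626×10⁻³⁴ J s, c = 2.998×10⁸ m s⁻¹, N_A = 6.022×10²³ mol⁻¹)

6.7×10¹⁷ initiating radicals

Photon energy at 387 nm: hc/λ = (6.626×10⁻³⁴)(2.998×10⁸)/(387×10⁻⁹) = 5.133×10⁻¹⁹ J.
Photons incident: 1.51 / 5.133×10⁻¹⁹ = 2.942×10¹⁸, i.e. 2.942×10¹⁸/6.022×10²³ = 4.885×10⁻⁶ mol.
Photons absorbed: 0.923 × 4.885×10⁻⁶ = 4.509×10⁻⁶ mol.
Product: Φ × n_abs = 0.246 × 4.509×10⁻⁶ = 1.109×10⁻⁶ mol.
As a count: 1.109×10⁻⁶ × 6.022×10²³ = 6.7×10¹⁷.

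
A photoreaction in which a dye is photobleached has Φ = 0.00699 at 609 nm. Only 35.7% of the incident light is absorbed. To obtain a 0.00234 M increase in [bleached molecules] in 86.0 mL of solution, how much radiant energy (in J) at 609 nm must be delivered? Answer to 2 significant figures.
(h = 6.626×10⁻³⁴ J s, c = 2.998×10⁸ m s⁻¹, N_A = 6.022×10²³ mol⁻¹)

Product: (0.00234 M)(0.086 L) = 2.012×10⁻⁴ mol.
Photons that must be absorbed: 2.012×10⁻⁴ / 0.00699 = 0.02878 mol.
Incident photons needed: 0.02878 / 0.357 = 0.08062 mol.
Photon energy: hc/λ = 3.262×10⁻¹⁹ J; per mole, 1.964×10⁵ J mol⁻¹.
Energy required: 0.08062 × 1.964×10⁵ = 1.6×10⁴ J.

1.6×10⁴ J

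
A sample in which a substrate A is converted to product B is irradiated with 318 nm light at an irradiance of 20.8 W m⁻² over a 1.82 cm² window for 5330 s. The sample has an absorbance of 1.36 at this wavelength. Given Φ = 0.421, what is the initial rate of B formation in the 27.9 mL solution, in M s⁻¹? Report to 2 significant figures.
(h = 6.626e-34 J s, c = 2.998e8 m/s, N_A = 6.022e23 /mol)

Photon energy at 318 nm: hc/λ = (6.626e-34)(2.998e8)/(318e-9) = 6.247e-19 J.
Energy delivered: (20.8 W m⁻²)(1.82e-4 m²)(5330 s) = 20.18 J.
Photons incident: 20.18 / 6.247e-19 = 3.230e19, i.e. 3.230e19/6.022e23 = 5.364e-5 mol.
Fraction absorbed: 1 − 10^(−1.36) = 0.9563.
Photons absorbed: 0.9563 × 5.364e-5 = 5.130e-5 mol.
Product formed: 0.421 × 5.130e-5 = 2.160e-5 mol.
Rate: 2.160e-5 mol / (5330 s × 0.0279 L) = 1.5e-7 M s⁻¹.

1.5e-7 M s⁻¹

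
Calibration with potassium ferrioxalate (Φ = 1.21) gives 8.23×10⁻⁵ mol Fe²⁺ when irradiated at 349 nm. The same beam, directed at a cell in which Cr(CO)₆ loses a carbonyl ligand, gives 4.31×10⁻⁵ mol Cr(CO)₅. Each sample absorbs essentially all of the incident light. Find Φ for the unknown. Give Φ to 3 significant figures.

Φ = 0.634

Photons absorbed by the actinometer: 8.23×10⁻⁵ / 1.21 = 6.802×10⁻⁵ mol.
Φ(unknown) = 4.31×10⁻⁵ / 6.802×10⁻⁵ = 0.634.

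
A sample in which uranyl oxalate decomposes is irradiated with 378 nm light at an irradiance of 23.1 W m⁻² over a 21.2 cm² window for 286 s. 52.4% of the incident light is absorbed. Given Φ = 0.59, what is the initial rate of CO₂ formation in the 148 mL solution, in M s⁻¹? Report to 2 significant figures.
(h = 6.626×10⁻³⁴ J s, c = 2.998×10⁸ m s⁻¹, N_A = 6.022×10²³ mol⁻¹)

Photon energy at 378 nm: hc/λ = (6.626×10⁻³⁴)(2.998×10⁸)/(378×10⁻⁹) = 5.255×10⁻¹⁹ J.
Energy delivered: (23.1 W m⁻²)(21.2×10⁻⁴ m²)(286 s) = 14.01 J.
Photons incident: 14.01 / 5.255×10⁻¹⁹ = 2.666×10¹⁹, i.e. 2.666×10¹⁹/6.022×10²³ = 4.427×10⁻⁵ mol.
Photons absorbed: 0.524 × 4.427×10⁻⁵ = 2.320×10⁻⁵ mol.
Product formed: 0.59 × 2.320×10⁻⁵ = 1.369×10⁻⁵ mol.
Rate: 1.369×10⁻⁵ mol / (286 s × 0.148 L) = 3.2×10⁻⁷ M s⁻¹.

3.2×10⁻⁷ M s⁻¹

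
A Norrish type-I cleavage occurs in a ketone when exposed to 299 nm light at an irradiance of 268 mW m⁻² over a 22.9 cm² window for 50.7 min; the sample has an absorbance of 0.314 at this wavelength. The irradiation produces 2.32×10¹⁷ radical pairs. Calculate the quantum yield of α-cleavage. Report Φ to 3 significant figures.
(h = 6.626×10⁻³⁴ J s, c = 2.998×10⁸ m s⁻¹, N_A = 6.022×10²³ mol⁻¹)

Φ = 0.160

Product: 2.32×10¹⁷ / 6.022×10²³ = 3.853×10⁻⁷ mol.
Photon energy at 299 nm: hc/λ = (6.626×10⁻³⁴)(2.998×10⁸)/(299×10⁻⁹) = 6.644×10⁻¹⁹ J.
Energy delivered: (268 mW m⁻²)(22.9×10⁻⁴ m²)(3042 s) = 1.867 J.
Photons incident: 1.867 / 6.644×10⁻¹⁹ = 2.810×10¹⁸, i.e. 2.810×10¹⁸/6.022×10²³ = 4.666×10⁻⁶ mol.
Fraction absorbed: 1 − 10^(−0.314) = 0.5147.
Photons absorbed: 0.5147 × 4.666×10⁻⁶ = 2.402×10⁻⁶ mol.
Φ = 3.853×10⁻⁷ mol / 2.402×10⁻⁶ mol photons = 0.160.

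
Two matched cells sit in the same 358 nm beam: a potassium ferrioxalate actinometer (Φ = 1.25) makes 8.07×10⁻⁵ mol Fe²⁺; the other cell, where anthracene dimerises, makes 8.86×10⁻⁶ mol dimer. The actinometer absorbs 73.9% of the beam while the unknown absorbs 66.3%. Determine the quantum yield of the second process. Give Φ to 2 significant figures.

Φ = 0.15

Photons absorbed by the actinometer: 8.07×10⁻⁵ / 1.25 = 6.456×10⁻⁵ mol.
Incident flux: 6.456×10⁻⁵ / 0.739 = 8.736×10⁻⁵ einstein.
Absorbed by unknown: 0.663 × 8.736×10⁻⁵ = 5.792×10⁻⁵ mol.
Φ(unknown) = 8.86×10⁻⁶ / 5.792×10⁻⁵ = 0.15.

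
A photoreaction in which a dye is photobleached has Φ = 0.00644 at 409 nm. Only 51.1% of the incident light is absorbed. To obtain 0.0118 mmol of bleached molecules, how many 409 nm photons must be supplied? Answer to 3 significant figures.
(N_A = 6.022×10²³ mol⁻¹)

Product: 0.0118 mmol = 1.18×10⁻⁵ mol.
Photons that must be absorbed: 1.18×10⁻⁵ / 0.00644 = 0.001832 mol.
Incident photons needed: 0.001832 / 0.511 = 0.003585 mol.
Photon count: 0.003585 × 6.022×10²³ = 2.16×10²¹.

2.16×10²¹ photons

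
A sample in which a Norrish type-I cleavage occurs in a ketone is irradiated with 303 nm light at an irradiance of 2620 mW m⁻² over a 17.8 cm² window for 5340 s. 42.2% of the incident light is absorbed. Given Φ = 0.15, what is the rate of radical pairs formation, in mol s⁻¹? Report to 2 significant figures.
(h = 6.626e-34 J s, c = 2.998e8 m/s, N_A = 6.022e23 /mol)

Photon energy at 303 nm: hc/λ = (6.626e-34)(2.998e8)/(303e-9) = 6.556e-19 J.
Energy delivered: (2620 mW m⁻²)(17.8e-4 m²)(5340 s) = 24.90 J.
Photons incident: 24.90 / 6.556e-19 = 3.798e19, i.e. 3.798e19/6.022e23 = 6.307e-5 mol.
Photons absorbed: 0.422 × 6.307e-5 = 2.662e-5 mol.
Product formed: 0.15 × 2.662e-5 = 3.993e-6 mol.
Rate: 3.993e-6 / 5340 s = 7.5e-10 mol s⁻¹.

7.5e-10 mol s⁻¹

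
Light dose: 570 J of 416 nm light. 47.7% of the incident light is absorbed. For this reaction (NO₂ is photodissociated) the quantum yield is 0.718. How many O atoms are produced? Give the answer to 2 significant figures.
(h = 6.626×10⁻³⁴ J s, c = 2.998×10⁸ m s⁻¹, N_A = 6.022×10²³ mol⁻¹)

4.1×10²⁰ atoms

Photon energy at 416 nm: hc/λ = (6.626×10⁻³⁴)(2.998×10⁸)/(416×10⁻⁹) = 4.775×10⁻¹⁹ J.
Photons incident: 570 / 4.775×10⁻¹⁹ = 1.194×10²¹, i.e. 1.194×10²¹/6.022×10²³ = 0.001983 mol.
Photons absorbed: 0.477 × 0.001983 = 9.459×10⁻⁴ mol.
Product: Φ × n_abs = 0.718 × 9.459×10⁻⁴ = 6.792×10⁻⁴ mol.
As a count: 6.792×10⁻⁴ × 6.022×10²³ = 4.1×10²⁰.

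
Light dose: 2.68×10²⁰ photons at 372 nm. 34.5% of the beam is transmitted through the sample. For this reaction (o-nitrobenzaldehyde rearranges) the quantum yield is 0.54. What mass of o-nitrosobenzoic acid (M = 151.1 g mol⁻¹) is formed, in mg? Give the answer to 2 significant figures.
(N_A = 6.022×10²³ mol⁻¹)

Moles of photons: 2.68×10²⁰ / 6.022×10²³ = 4.450×10⁻⁴ mol.
Fraction absorbed: 1 − 34.5/100 = 0.6550.
Photons absorbed: 0.6550 × 4.450×10⁻⁴ = 2.915×10⁻⁴ mol.
Product: Φ × n_abs = 0.54 × 2.915×10⁻⁴ = 1.574×10⁻⁴ mol.
Mass: 1.574×10⁻⁴ × 151.1 = 0.02378 g = 24 mg.

24 mg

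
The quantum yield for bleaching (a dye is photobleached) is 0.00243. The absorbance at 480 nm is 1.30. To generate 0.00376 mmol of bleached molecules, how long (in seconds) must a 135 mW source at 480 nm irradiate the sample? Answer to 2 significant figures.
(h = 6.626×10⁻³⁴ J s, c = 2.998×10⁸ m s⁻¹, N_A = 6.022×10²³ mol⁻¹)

t ≈ 3000 s

Product: 0.00376 mmol = 3.76×10⁻⁶ mol.
Photons that must be absorbed: 3.76×10⁻⁶ / 0.00243 = 0.001547 mol.
Fraction absorbed: 1 − 10^(−1.30) = 0.9499.
Incident photons needed: 0.001547 / 0.9499 = 0.001629 mol.
Photon energy: hc/λ = 4.138×10⁻¹⁹ J; per mole, 2.492×10⁵ J mol⁻¹.
Energy required: 0.001629 × 2.492×10⁵ = 405.9 J.
Time: 405.9 J / 0.135 W = 3000 s.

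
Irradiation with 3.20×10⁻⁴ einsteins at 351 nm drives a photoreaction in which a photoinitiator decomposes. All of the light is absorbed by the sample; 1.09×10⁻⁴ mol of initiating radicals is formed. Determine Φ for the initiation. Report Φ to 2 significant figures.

Φ = 1.09×10⁻⁴ mol / 3.20×10⁻⁴ mol photons = 0.34.

Φ = 0.34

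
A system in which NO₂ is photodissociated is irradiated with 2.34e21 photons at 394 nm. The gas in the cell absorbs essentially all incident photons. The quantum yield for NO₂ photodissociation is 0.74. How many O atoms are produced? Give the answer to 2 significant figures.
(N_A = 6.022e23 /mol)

Moles of photons: 2.34e21 / 6.022e23 = 0.003886 mol.
Product: Φ × n_abs = 0.74 × 0.003886 = 0.002876 mol.
As a count: 0.002876 × 6.022e23 = 1.7e21.

1.7e21 atoms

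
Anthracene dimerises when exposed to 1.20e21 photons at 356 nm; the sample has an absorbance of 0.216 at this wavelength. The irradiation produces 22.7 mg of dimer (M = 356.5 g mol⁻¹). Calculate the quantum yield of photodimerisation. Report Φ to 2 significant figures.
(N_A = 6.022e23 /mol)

Φ = 0.082

Product: 22.7 mg / 356.5 g mol⁻¹ = 6.367e-5 mol.
Moles of photons: 1.20e21 / 6.022e23 = 0.001993 mol.
Fraction absorbed: 1 − 10^(−0.216) = 0.3919.
Photons absorbed: 0.3919 × 0.001993 = 7.811e-4 mol.
Φ = 6.367e-5 mol / 7.811e-4 mol photons = 0.082.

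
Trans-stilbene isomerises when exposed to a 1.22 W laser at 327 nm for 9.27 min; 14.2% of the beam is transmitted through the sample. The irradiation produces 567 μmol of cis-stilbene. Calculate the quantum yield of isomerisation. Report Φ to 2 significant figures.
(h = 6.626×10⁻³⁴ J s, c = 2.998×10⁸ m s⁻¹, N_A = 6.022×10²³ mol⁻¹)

Product: 567 μmol = 5.67×10⁻⁴ mol.
Photon energy at 327 nm: hc/λ = (6.626×10⁻³⁴)(2.998×10⁸)/(327×10⁻⁹) = 6.075×10⁻¹⁹ J.
Energy delivered: (1.22 W)(556.2 s) = 678.6 J.
Photons incident: 678.6 / 6.075×10⁻¹⁹ = 1.117×10²¹, i.e. 1.117×10²¹/6.022×10²³ = 0.001855 mol.
Fraction absorbed: 1 − 14.2/100 = 0.8580.
Photons absorbed: 0.8580 × 0.001855 = 0.001592 mol.
Φ = 5.67×10⁻⁴ mol / 0.001592 mol photons = 0.36.

Φ = 0.36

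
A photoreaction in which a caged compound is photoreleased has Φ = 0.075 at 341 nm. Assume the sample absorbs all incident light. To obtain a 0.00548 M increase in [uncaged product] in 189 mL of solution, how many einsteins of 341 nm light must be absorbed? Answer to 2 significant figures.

0.014 einstein

Product: (0.00548 M)(0.189 L) = 0.001036 mol.
Photons that must be absorbed: 0.001036 / 0.075 = 0.01381 mol.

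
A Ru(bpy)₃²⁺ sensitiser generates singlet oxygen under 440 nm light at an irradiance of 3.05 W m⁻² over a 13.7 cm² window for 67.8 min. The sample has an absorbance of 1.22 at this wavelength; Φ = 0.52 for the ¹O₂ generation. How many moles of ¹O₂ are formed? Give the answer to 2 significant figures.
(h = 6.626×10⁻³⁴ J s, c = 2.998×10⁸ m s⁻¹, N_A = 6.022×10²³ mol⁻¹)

3.1×10⁻⁵ mol

Photon energy at 440 nm: hc/λ = (6.626×10⁻³⁴)(2.998×10⁸)/(440×10⁻⁹) = 4.515×10⁻¹⁹ J.
Energy delivered: (3.05 W m⁻²)(13.7×10⁻⁴ m²)(4068 s) = 17.00 J.
Photons incident: 17.00 / 4.515×10⁻¹⁹ = 3.765×10¹⁹, i.e. 3.765×10¹⁹/6.022×10²³ = 6.252×10⁻⁵ mol.
Fraction absorbed: 1 − 10^(−1.22) = 0.9397.
Photons absorbed: 0.9397 × 6.252×10⁻⁵ = 5.875×10⁻⁵ mol.
Product: Φ × n_abs = 0.52 × 5.875×10⁻⁵ = 3.055×10⁻⁵ mol.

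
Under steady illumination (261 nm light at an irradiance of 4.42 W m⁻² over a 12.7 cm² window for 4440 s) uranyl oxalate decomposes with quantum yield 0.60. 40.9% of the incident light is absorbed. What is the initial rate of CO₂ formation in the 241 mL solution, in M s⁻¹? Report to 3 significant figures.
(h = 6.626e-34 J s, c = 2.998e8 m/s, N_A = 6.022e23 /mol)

Photon energy at 261 nm: hc/λ = (6.626e-34)(2.998e8)/(261e-9) = 7.611e-19 J.
Energy delivered: (4.42 W m⁻²)(12.7e-4 m²)(4440 s) = 24.92 J.
Photons incident: 24.92 / 7.611e-19 = 3.274e19, i.e. 3.274e19/6.022e23 = 5.437e-5 mol.
Photons absorbed: 0.409 × 5.437e-5 = 2.224e-5 mol.
Product formed: 0.60 × 2.224e-5 = 1.334e-5 mol.
Rate: 1.334e-5 mol / (4440 s × 0.241 L) = 1.25e-8 M s⁻¹.

1.25e-8 M s⁻¹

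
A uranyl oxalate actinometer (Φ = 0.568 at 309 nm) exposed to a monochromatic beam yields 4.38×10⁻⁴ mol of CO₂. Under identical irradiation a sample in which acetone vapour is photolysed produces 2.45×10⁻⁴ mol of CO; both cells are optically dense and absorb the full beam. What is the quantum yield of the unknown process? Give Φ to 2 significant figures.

Φ = 0.32

Photons absorbed by the actinometer: 4.38×10⁻⁴ / 0.568 = 7.711×10⁻⁴ mol.
Φ(unknown) = 2.45×10⁻⁴ / 7.711×10⁻⁴ = 0.32.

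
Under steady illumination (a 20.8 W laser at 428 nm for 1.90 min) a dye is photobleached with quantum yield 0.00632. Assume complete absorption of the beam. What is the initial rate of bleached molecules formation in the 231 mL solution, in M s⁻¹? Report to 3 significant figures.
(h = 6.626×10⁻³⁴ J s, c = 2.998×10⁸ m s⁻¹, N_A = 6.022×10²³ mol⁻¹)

2.04×10⁻⁶ M s⁻¹

Photon energy at 428 nm: hc/λ = (6.626×10⁻³⁴)(2.998×10⁸)/(428×10⁻⁹) = 4.641×10⁻¹⁹ J.
Energy delivered: (20.8 W)(114 s) = 2371 J.
Photons incident: 2371 / 4.641×10⁻¹⁹ = 5.109×10²¹, i.e. 5.109×10²¹/6.022×10²³ = 0.008484 mol.
Product formed: 0.00632 × 0.008484 = 5.362×10⁻⁵ mol.
Rate: 5.362×10⁻⁵ mol / (114 s × 0.231 L) = 2.04×10⁻⁶ M s⁻¹.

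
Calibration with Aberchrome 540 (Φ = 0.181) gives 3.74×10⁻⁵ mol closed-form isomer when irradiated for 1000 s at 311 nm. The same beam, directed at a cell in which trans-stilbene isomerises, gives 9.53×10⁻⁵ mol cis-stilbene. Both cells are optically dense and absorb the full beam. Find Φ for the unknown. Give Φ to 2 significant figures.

Φ = 0.46

Photons absorbed by the actinometer: 3.74×10⁻⁵ / 0.181 = 2.066×10⁻⁴ mol.
Φ(unknown) = 9.53×10⁻⁵ / 2.066×10⁻⁴ = 0.46.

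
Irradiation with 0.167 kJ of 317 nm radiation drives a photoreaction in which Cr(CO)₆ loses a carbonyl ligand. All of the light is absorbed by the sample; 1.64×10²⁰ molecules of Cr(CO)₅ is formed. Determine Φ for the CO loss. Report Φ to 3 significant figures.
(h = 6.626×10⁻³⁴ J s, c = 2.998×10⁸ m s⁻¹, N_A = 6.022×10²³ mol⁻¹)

Product: 1.64×10²⁰ / 6.022×10²³ = 2.723×10⁻⁴ mol.
Photon energy at 317 nm: hc/λ = (6.626×10⁻³⁴)(2.998×10⁸)/(317×10⁻⁹) = 6.266×10⁻¹⁹ J.
Incident energy: 0.167 kJ = 167 J.
Photons incident: 167 / 6.266×10⁻¹⁹ = 2.665×10²⁰, i.e. 2.665×10²⁰/6.022×10²³ = 4.425×10⁻⁴ mol.
Φ = 2.723×10⁻⁴ mol / 4.425×10⁻⁴ mol photons = 0.615.

Φ = 0.615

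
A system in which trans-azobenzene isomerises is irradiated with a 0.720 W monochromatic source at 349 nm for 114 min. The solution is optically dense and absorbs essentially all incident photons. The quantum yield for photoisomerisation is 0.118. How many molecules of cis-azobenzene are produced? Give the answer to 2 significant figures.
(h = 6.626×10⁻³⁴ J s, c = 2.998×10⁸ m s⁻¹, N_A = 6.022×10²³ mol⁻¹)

Photon energy at 349 nm: hc/λ = (6.626×10⁻³⁴)(2.998×10⁸)/(349×10⁻⁹) = 5.692×10⁻¹⁹ J.
Energy delivered: (0.720 W)(6840 s) = 4925 J.
Photons incident: 4925 / 5.692×10⁻¹⁹ = 8.652×10²¹, i.e. 8.652×10²¹/6.022×10²³ = 0.01437 mol.
Product: Φ × n_abs = 0.118 × 0.01437 = 0.001696 mol.
As a count: 0.001696 × 6.022×10²³ = 1.0×10²¹.

1.0×10²¹ molecules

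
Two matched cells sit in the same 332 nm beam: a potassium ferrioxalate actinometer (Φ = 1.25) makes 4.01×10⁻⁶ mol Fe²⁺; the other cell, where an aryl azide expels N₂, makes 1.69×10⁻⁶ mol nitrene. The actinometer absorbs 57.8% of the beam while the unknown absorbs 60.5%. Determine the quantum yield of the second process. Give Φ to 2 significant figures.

Φ = 0.50

Photons absorbed by the actinometer: 4.01×10⁻⁶ / 1.25 = 3.208×10⁻⁶ mol.
Incident flux: 3.208×10⁻⁶ / 0.578 = 5.550×10⁻⁶ einstein.
Absorbed by unknown: 0.605 × 5.550×10⁻⁶ = 3.358×10⁻⁶ mol.
Φ(unknown) = 1.69×10⁻⁶ / 3.358×10⁻⁶ = 0.50.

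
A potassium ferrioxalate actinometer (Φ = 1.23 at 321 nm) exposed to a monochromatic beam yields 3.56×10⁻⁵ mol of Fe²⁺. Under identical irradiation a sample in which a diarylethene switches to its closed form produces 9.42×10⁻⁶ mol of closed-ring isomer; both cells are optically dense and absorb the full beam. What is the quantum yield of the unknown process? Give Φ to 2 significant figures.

Φ = 0.33

Photons absorbed by the actinometer: 3.56×10⁻⁵ / 1.23 = 2.894×10⁻⁵ mol.
Φ(unknown) = 9.42×10⁻⁶ / 2.894×10⁻⁵ = 0.33.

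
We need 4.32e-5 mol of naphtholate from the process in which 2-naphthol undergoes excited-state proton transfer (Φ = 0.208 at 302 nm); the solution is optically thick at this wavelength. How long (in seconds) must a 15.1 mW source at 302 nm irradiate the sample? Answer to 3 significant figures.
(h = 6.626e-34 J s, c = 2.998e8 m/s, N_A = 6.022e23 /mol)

t ≈ 5450 s

Photons that must be absorbed: 4.32e-5 / 0.208 = 2.077e-4 mol.
Photon energy: hc/λ = 6.578e-19 J; per mole, 3.961e5 J mol⁻¹.
Energy required: 2.077e-4 × 3.961e5 = 82.27 J.
Time: 82.27 J / 0.0151 W = 5450 s.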